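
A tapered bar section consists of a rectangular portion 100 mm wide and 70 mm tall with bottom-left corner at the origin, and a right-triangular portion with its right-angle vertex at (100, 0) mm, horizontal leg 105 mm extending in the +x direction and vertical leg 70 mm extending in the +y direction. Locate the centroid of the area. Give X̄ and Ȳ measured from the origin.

X̄ = 79.26 mm, Ȳ = 30.98 mm

rectangular portion: A = 100 × 70 = 7000.00, centroid at (50.00, 35.00).
triangular portion: A = ½·105·70 = 3675.00, centroid at (135.00, 23.33).
ΣA = 10675.00 mm², ΣAX̄ = 846125.00 mm³, ΣAȲ = 330750.00 mm³.
X̄ = 846125.00/10675.00 = 79.26 mm; Ȳ = 330750.00/10675.00 = 30.98 mm.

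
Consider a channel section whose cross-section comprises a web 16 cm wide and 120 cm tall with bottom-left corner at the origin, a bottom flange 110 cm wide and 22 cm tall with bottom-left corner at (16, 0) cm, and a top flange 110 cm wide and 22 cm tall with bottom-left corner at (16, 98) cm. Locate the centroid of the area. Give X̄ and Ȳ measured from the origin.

X̄ = 53.11 cm, Ȳ = 60.00 cm

Part | A | x̄ᵢ | ȳᵢ | A·x̄ᵢ | A·ȳᵢ
web | 1920.00 | 8.00 | 60.00 | 15360.00 | 115200.00
bottom flange | 2420.00 | 71.00 | 11.00 | 171820.00 | 26620.00
top flange | 2420.00 | 71.00 | 109.00 | 171820.00 | 263780.00
Σ | 6760.00 |  |  | 359000.00 | 405600.00
X̄ = 359000.00 / 6760.00 = 53.11 cm
Ȳ = 405600.00 / 6760.00 = 60.00 cm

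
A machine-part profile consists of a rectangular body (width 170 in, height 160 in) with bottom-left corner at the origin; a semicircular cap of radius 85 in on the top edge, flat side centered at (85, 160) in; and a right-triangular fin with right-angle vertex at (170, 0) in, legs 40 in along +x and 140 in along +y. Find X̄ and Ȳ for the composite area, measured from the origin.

X̄ = 91.66 in, Ȳ = 109.60 in

rectangular body: A = 170 × 160 = 27200.00, centroid at (85.00, 80.00).
semicircular top: A = ½π·85² = 11349.00, centroid at (85.00, 196.08).
triangular fin: A = ½·40·140 = 2800.00, centroid at (183.33, 46.67).
ΣA = 41349.00 in², ΣAX̄ = 3789998.63 in³, ΣAȲ = 4531923.89 in³.
X̄ = 3789998.63/41349.00 = 91.66 in; Ȳ = 4531923.89/41349.00 = 109.60 in.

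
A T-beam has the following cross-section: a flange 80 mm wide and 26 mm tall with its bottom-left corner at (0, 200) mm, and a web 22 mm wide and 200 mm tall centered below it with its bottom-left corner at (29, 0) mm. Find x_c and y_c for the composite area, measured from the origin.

x_c = 40.00 mm, y_c = 136.27 mm

web: A = 22 × 200 = 4400.00, centroid at (40.00, 100.00).
flange: A = 80 × 26 = 2080.00, centroid at (40.00, 213.00).
ΣA = 6480.00 mm²
ΣAx_c = (4400.00)(40.00) + (2080.00)(40.00) = 259200.00 mm³
ΣAy_c = (4400.00)(100.00) + (2080.00)(213.00) = 883040.00 mm³
x_c = 259200.00 / 6480.00 = 40.00 mm
y_c = 883040.00 / 6480.00 = 136.27 mm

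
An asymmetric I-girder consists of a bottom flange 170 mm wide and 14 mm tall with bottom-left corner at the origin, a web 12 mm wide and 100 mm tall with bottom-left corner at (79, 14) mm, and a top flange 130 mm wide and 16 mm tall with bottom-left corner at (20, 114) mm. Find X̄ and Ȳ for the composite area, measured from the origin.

X̄ = 85.00 mm, Ȳ = 61.35 mm

bottom flange: A = 170 × 14 = 2380.00, centroid at (85.00, 7.00).
web: A = 12 × 100 = 1200.00, centroid at (85.00, 64.00).
top flange: A = 130 × 16 = 2080.00, centroid at (85.00, 122.00).
ΣA = 5660.00 mm², ΣAX̄ = 481100.00 mm³, ΣAȲ = 347220.00 mm³.
X̄ = 481100.00/5660.00 = 85.00 mm; Ȳ = 347220.00/5660.00 = 61.35 mm.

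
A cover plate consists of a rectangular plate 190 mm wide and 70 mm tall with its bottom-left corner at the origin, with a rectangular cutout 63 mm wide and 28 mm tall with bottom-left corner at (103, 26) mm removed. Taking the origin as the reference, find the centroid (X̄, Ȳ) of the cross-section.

X̄ = 88.96 mm, Ȳ = 34.24 mm

Part | A | x̄ᵢ | ȳᵢ | A·x̄ᵢ | A·ȳᵢ
plate | 13300.00 | 95.00 | 35.00 | 1263500.00 | 465500.00
hole | -1764.00 | 134.50 | 40.00 | -237258.00 | -70560.00
Σ | 11536.00 |  |  | 1026242.00 | 394940.00
X̄ = 1026242.00 / 11536.00 = 88.96 mm
Ȳ = 394940.00 / 11536.00 = 34.24 mm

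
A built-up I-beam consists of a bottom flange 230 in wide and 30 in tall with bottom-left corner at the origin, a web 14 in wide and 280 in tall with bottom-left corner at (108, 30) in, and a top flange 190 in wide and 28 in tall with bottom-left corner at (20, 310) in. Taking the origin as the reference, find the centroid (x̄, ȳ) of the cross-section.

x̄ = 115.00 in, ȳ = 154.50 in

bottom flange: A = 230 × 30 = 6900.00, centroid at (115.00, 15.00).
web: A = 14 × 280 = 3920.00, centroid at (115.00, 170.00).
top flange: A = 190 × 28 = 5320.00, centroid at (115.00, 324.00).
ΣA = 16140.00 in², ΣAx̄ = 1856100.00 in³, ΣAȳ = 2493580.00 in³.
x̄ = 1856100.00/16140.00 = 115.00 in; ȳ = 2493580.00/16140.00 = 154.50 in.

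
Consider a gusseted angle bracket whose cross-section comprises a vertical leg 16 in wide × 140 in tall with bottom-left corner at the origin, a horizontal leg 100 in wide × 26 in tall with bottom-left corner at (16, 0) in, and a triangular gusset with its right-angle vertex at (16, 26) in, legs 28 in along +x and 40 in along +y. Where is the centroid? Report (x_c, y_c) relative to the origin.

vertical leg: A = 16 × 140 = 2240.00, centroid at (8.00, 70.00).
horizontal leg: A = 100 × 26 = 2600.00, centroid at (66.00, 13.00).
gusset: A = ½·28·40 = 560.00, centroid at (25.33, 39.33).
ΣA = 5400.00 in²
ΣAx_c = (2240.00)(8.00) + (2600.00)(66.00) + (560.00)(25.33) = 203706.67 in³
ΣAy_c = (2240.00)(70.00) + (2600.00)(13.00) + (560.00)(39.33) = 212626.67 in³
x_c = 203706.67 / 5400.00 = 37.72 in
y_c = 212626.67 / 5400.00 = 39.38 in

x_c = 37.72 in, y_c = 39.38 in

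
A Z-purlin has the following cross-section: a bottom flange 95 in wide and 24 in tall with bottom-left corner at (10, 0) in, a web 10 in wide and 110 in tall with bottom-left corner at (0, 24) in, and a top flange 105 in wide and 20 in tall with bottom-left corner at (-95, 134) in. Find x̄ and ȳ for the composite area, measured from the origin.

x̄ = 8.64 in, ȳ = 76.03 in

bottom flange: A = 95 × 24 = 2280.00, centroid at (57.50, 12.00).
web: A = 10 × 110 = 1100.00, centroid at (5.00, 79.00).
top flange: A = 105 × 20 = 2100.00, centroid at (-42.50, 144.00).
ΣA = 5480.00 in²
ΣAx̄ = (2280.00)(57.50) + (1100.00)(5.00) + (2100.00)(-42.50) = 47350.00 in³
ΣAȳ = (2280.00)(12.00) + (1100.00)(79.00) + (2100.00)(144.00) = 416660.00 in³
x̄ = 47350.00 / 5480.00 = 8.64 in
ȳ = 416660.00 / 5480.00 = 76.03 in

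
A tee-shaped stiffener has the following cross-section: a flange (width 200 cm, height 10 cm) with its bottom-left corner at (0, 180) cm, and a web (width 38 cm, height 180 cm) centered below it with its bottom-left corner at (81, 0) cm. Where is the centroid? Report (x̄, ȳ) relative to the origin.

web: A = 38 × 180 = 6840.00, centroid at (100.00, 90.00).
flange: A = 200 × 10 = 2000.00, centroid at (100.00, 185.00).
ΣA = 8840.00 cm², ΣAx̄ = 884000.00 cm³, ΣAȳ = 985600.00 cm³.
x̄ = 884000.00/8840.00 = 100.00 cm; ȳ = 985600.00/8840.00 = 111.49 cm.

x̄ = 100.00 cm, ȳ = 111.49 cm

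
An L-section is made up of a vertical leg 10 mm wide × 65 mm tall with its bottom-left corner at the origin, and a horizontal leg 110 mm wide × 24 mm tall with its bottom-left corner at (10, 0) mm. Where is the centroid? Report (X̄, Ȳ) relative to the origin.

X̄ = 53.15 mm, Ȳ = 16.05 mm

vertical leg: A = 10 × 65 = 650.00, centroid at (5.00, 32.50).
horizontal leg: A = 110 × 24 = 2640.00, centroid at (65.00, 12.00).
ΣA = 3290.00 mm², ΣAX̄ = 174850.00 mm³, ΣAȲ = 52805.00 mm³.
X̄ = 174850.00/3290.00 = 53.15 mm; Ȳ = 52805.00/3290.00 = 16.05 mm.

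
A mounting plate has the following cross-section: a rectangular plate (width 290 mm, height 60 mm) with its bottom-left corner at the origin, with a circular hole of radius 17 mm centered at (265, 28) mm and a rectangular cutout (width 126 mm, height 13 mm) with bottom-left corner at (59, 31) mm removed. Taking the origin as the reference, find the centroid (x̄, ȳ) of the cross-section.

plate: A = 290 × 60 = 17400.00, centroid at (145.00, 30.00).
hole 1: A = −π·17² = -907.92, centroid at (265.00, 28.00).
hole 2: A = −(126 × 13) = -1638.00, centroid at (122.00, 37.50).
ΣA = 14854.08 mm²
ΣAx̄ = (17400.00)(145.00) + (-907.92)(265.00) + (-1638.00)(122.00) = 2082565.13 mm³
ΣAȳ = (17400.00)(30.00) + (-907.92)(28.00) + (-1638.00)(37.50) = 435153.23 mm³
x̄ = 2082565.13 / 14854.08 = 140.20 mm
ȳ = 435153.23 / 14854.08 = 29.30 mm

x̄ = 140.20 mm, ȳ = 29.30 mm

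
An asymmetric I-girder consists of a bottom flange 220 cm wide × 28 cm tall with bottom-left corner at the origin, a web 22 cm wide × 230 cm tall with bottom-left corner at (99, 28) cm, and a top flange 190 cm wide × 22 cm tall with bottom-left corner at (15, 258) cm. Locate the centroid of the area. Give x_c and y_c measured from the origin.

bottom flange: A = 220 × 28 = 6160.00, centroid at (110.00, 14.00).
web: A = 22 × 230 = 5060.00, centroid at (110.00, 143.00).
top flange: A = 190 × 22 = 4180.00, centroid at (110.00, 269.00).
ΣA = 15400.00 cm²
ΣAx_c = (6160.00)(110.00) + (5060.00)(110.00) + (4180.00)(110.00) = 1694000.00 cm³
ΣAy_c = (6160.00)(14.00) + (5060.00)(143.00) + (4180.00)(269.00) = 1934240.00 cm³
x_c = 1694000.00 / 15400.00 = 110.00 cm
y_c = 1934240.00 / 15400.00 = 125.60 cm

x_c = 110.00 cm, y_c = 125.60 cm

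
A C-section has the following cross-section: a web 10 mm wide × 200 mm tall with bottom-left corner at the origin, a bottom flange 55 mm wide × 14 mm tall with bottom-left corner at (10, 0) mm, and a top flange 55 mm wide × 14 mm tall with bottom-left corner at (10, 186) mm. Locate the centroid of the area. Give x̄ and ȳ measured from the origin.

x̄ = 19.14 mm, ȳ = 100.00 mm

web: A = 10 × 200 = 2000.00, centroid at (5.00, 100.00).
bottom flange: A = 55 × 14 = 770.00, centroid at (37.50, 7.00).
top flange: A = 55 × 14 = 770.00, centroid at (37.50, 193.00).
ΣA = 3540.00 mm², ΣAx̄ = 67750.00 mm³, ΣAȳ = 354000.00 mm³.
x̄ = 67750.00/3540.00 = 19.14 mm; ȳ = 354000.00/3540.00 = 100.00 mm.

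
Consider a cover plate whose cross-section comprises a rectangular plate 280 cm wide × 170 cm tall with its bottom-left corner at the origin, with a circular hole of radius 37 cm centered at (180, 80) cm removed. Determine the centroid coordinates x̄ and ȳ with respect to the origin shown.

Part | A | x̄ᵢ | ȳᵢ | A·x̄ᵢ | A·ȳᵢ
plate | 47600.00 | 140.00 | 85.00 | 6664000.00 | 4046000.00
hole | -4300.84 | 180.00 | 80.00 | -774151.26 | -344067.23
Σ | 43299.16 |  |  | 5889848.74 | 3701932.77
x̄ = 5889848.74 / 43299.16 = 136.03 cm
ȳ = 3701932.77 / 43299.16 = 85.50 cm

x̄ = 136.03 cm, ȳ = 85.50 cm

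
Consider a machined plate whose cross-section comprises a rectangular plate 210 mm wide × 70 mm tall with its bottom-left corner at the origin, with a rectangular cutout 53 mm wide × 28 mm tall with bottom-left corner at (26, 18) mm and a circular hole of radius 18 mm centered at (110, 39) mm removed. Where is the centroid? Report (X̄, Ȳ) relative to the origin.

Part | A | x̄ᵢ | ȳᵢ | A·x̄ᵢ | A·ȳᵢ
plate | 14700.00 | 105.00 | 35.00 | 1543500.00 | 514500.00
hole 1 | -1484.00 | 52.50 | 32.00 | -77910.00 | -47488.00
hole 2 | -1017.88 | 110.00 | 39.00 | -111966.36 | -39697.16
Σ | 12198.12 |  |  | 1353623.64 | 427314.84
X̄ = 1353623.64 / 12198.12 = 110.97 mm
Ȳ = 427314.84 / 12198.12 = 35.03 mm

X̄ = 110.97 mm, Ȳ = 35.03 mm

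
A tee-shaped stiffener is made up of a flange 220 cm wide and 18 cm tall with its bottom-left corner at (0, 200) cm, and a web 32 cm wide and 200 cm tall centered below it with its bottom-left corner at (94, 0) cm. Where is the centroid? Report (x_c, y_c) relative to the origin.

x_c = 110.00 cm, y_c = 141.66 cm

web: A = 32 × 200 = 6400.00, centroid at (110.00, 100.00).
flange: A = 220 × 18 = 3960.00, centroid at (110.00, 209.00).
ΣA = 10360.00 cm², ΣAx_c = 1139600.00 cm³, ΣAy_c = 1467640.00 cm³.
x_c = 1139600.00/10360.00 = 110.00 cm; y_c = 1467640.00/10360.00 = 141.66 cm.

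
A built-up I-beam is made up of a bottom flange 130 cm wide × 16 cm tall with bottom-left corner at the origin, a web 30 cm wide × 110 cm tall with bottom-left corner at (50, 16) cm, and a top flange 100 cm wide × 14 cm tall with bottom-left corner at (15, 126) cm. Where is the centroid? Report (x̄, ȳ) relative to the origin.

bottom flange: A = 130 × 16 = 2080.00, centroid at (65.00, 8.00).
web: A = 30 × 110 = 3300.00, centroid at (65.00, 71.00).
top flange: A = 100 × 14 = 1400.00, centroid at (65.00, 133.00).
ΣA = 6780.00 cm²
ΣAx̄ = (2080.00)(65.00) + (3300.00)(65.00) + (1400.00)(65.00) = 440700.00 cm³
ΣAȳ = (2080.00)(8.00) + (3300.00)(71.00) + (1400.00)(133.00) = 437140.00 cm³
x̄ = 440700.00 / 6780.00 = 65.00 cm
ȳ = 437140.00 / 6780.00 = 64.47 cm

x̄ = 65.00 cm, ȳ = 64.47 cm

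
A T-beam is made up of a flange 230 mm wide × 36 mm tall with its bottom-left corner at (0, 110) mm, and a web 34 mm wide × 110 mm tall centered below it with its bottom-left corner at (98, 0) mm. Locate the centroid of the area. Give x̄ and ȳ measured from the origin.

Part | A | x̄ᵢ | ȳᵢ | A·x̄ᵢ | A·ȳᵢ
web | 3740.00 | 115.00 | 55.00 | 430100.00 | 205700.00
flange | 8280.00 | 115.00 | 128.00 | 952200.00 | 1059840.00
Σ | 12020.00 |  |  | 1382300.00 | 1265540.00
x̄ = 1382300.00 / 12020.00 = 115.00 mm
ȳ = 1265540.00 / 12020.00 = 105.29 mm

x̄ = 115.00 mm, ȳ = 105.29 mm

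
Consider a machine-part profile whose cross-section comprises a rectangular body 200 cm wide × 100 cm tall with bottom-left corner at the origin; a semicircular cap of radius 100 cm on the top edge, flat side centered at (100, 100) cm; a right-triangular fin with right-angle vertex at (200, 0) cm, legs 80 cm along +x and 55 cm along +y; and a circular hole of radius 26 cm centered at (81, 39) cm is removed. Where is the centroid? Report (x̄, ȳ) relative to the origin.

x̄ = 108.92 cm, ȳ = 89.28 cm

rectangular body: A = 200 × 100 = 20000.00, centroid at (100.00, 50.00).
semicircular top: A = ½π·100² = 15707.96, centroid at (100.00, 142.44).
triangular fin: A = ½·80·55 = 2200.00, centroid at (226.67, 18.33).
hole: A = −π·26² = -2123.72, centroid at (81.00, 39.00).
ΣA = 35784.25 cm²
ΣAx̄ = (20000.00)(100.00) + (15707.96)(100.00) + (2200.00)(226.67) + (-2123.72)(81.00) = 3897441.95 cm³
ΣAȳ = (20000.00)(50.00) + (15707.96)(142.44) + (2200.00)(18.33) + (-2123.72)(39.00) = 3194971.38 cm³
x̄ = 3897441.95 / 35784.25 = 108.92 cm
ȳ = 3194971.38 / 35784.25 = 89.28 cm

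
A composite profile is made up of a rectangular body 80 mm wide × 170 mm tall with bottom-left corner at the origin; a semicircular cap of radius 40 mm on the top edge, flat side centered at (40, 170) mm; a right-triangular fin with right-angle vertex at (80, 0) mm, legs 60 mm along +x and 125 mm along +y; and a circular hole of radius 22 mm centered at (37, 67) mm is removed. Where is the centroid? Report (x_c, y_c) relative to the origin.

x_c = 52.52 mm, y_c = 91.61 mm

Part | A | x̄ᵢ | ȳᵢ | A·x̄ᵢ | A·ȳᵢ
rectangular body | 13600.00 | 40.00 | 85.00 | 544000.00 | 1156000.00
semicircular top | 2513.27 | 40.00 | 186.98 | 100530.96 | 469923.27
triangular fin | 3750.00 | 100.00 | 41.67 | 375000.00 | 156250.00
hole | -1520.53 | 37.00 | 67.00 | -56259.64 | -101875.57
Σ | 18342.74 |  |  | 963271.32 | 1680297.70
x_c = 963271.32 / 18342.74 = 52.52 mm
y_c = 1680297.70 / 18342.74 = 91.61 mm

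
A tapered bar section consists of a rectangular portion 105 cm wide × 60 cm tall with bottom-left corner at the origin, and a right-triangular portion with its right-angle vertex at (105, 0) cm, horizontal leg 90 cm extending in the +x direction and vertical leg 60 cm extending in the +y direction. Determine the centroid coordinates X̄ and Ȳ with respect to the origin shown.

X̄ = 77.25 cm, Ȳ = 27.00 cm

rectangular portion: A = 105 × 60 = 6300.00, centroid at (52.50, 30.00).
triangular portion: A = ½·90·60 = 2700.00, centroid at (135.00, 20.00).
ΣA = 9000.00 cm², ΣAX̄ = 695250.00 cm³, ΣAȲ = 243000.00 cm³.
X̄ = 695250.00/9000.00 = 77.25 cm; Ȳ = 243000.00/9000.00 = 27.00 cm.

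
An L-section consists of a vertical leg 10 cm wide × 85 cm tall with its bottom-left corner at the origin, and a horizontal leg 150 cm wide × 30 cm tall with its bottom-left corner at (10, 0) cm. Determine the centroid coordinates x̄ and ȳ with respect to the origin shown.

x̄ = 72.29 cm, ȳ = 19.37 cm

vertical leg: A = 10 × 85 = 850.00, centroid at (5.00, 42.50).
horizontal leg: A = 150 × 30 = 4500.00, centroid at (85.00, 15.00).
ΣA = 5350.00 cm²
ΣAx̄ = (850.00)(5.00) + (4500.00)(85.00) = 386750.00 cm³
ΣAȳ = (850.00)(42.50) + (4500.00)(15.00) = 103625.00 cm³
x̄ = 386750.00 / 5350.00 = 72.29 cm
ȳ = 103625.00 / 5350.00 = 19.37 cm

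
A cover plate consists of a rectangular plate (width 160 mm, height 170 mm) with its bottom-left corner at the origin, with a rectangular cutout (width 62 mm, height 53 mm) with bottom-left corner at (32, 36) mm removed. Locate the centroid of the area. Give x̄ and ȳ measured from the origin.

x̄ = 82.34 mm, ȳ = 88.09 mm

plate: A = 160 × 170 = 27200.00, centroid at (80.00, 85.00).
hole: A = −(62 × 53) = -3286.00, centroid at (63.00, 62.50).
ΣA = 23914.00 mm², ΣAx̄ = 1968982.00 mm³, ΣAȳ = 2106625.00 mm³.
x̄ = 1968982.00/23914.00 = 82.34 mm; ȳ = 2106625.00/23914.00 = 88.09 mm.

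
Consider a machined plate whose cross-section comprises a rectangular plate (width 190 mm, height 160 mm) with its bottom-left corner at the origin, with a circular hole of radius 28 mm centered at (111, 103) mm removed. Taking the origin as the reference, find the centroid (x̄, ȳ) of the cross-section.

Part | A | x̄ᵢ | ȳᵢ | A·x̄ᵢ | A·ȳᵢ
plate | 30400.00 | 95.00 | 80.00 | 2888000.00 | 2432000.00
hole | -2463.01 | 111.00 | 103.00 | -273393.96 | -253689.89
Σ | 27936.99 |  |  | 2614606.04 | 2178310.11
x̄ = 2614606.04 / 27936.99 = 93.59 mm
ȳ = 2178310.11 / 27936.99 = 77.97 mm

x̄ = 93.59 mm, ȳ = 77.97 mm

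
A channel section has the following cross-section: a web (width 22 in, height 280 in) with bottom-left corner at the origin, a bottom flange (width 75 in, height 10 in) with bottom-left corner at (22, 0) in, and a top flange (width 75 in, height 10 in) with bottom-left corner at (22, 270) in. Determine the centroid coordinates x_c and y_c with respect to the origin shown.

x_c = 20.50 in, y_c = 140.00 in

Part | A | x̄ᵢ | ȳᵢ | A·x̄ᵢ | A·ȳᵢ
web | 6160.00 | 11.00 | 140.00 | 67760.00 | 862400.00
bottom flange | 750.00 | 59.50 | 5.00 | 44625.00 | 3750.00
top flange | 750.00 | 59.50 | 275.00 | 44625.00 | 206250.00
Σ | 7660.00 |  |  | 157010.00 | 1072400.00
x_c = 157010.00 / 7660.00 = 20.50 in
y_c = 1072400.00 / 7660.00 = 140.00 in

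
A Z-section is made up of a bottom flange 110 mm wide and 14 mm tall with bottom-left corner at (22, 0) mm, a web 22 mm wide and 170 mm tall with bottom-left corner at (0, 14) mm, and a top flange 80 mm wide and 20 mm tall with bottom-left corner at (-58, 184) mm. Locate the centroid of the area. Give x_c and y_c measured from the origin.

bottom flange: A = 110 × 14 = 1540.00, centroid at (77.00, 7.00).
web: A = 22 × 170 = 3740.00, centroid at (11.00, 99.00).
top flange: A = 80 × 20 = 1600.00, centroid at (-18.00, 194.00).
ΣA = 6880.00 mm², ΣAx_c = 130920.00 mm³, ΣAy_c = 691440.00 mm³.
x_c = 130920.00/6880.00 = 19.03 mm; y_c = 691440.00/6880.00 = 100.50 mm.

x_c = 19.03 mm, y_c = 100.50 mm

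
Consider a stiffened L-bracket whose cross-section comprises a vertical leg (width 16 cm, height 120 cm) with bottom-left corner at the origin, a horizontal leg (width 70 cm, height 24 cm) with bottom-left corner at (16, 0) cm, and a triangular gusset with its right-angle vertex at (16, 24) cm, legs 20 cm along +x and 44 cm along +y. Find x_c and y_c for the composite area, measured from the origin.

x_c = 27.48 cm, y_c = 37.72 cm

vertical leg: A = 16 × 120 = 1920.00, centroid at (8.00, 60.00).
horizontal leg: A = 70 × 24 = 1680.00, centroid at (51.00, 12.00).
gusset: A = ½·20·44 = 440.00, centroid at (22.67, 38.67).
ΣA = 4040.00 cm²
ΣAx_c = (1920.00)(8.00) + (1680.00)(51.00) + (440.00)(22.67) = 111013.33 cm³
ΣAy_c = (1920.00)(60.00) + (1680.00)(12.00) + (440.00)(38.67) = 152373.33 cm³
x_c = 111013.33 / 4040.00 = 27.48 cm
y_c = 152373.33 / 4040.00 = 37.72 cm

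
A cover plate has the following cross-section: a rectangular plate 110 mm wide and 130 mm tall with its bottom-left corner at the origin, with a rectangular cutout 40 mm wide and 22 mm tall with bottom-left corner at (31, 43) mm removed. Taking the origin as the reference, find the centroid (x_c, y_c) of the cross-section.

x_c = 55.26 mm, y_c = 65.72 mm

plate: A = 110 × 130 = 14300.00, centroid at (55.00, 65.00).
hole: A = −(40 × 22) = -880.00, centroid at (51.00, 54.00).
ΣA = 13420.00 mm², ΣAx_c = 741620.00 mm³, ΣAy_c = 881980.00 mm³.
x_c = 741620.00/13420.00 = 55.26 mm; y_c = 881980.00/13420.00 = 65.72 mm.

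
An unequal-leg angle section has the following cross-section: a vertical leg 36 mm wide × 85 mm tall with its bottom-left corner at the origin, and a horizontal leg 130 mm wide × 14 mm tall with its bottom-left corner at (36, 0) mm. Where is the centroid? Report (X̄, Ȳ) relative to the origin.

X̄ = 48.95 mm, Ȳ = 29.26 mm

vertical leg: A = 36 × 85 = 3060.00, centroid at (18.00, 42.50).
horizontal leg: A = 130 × 14 = 1820.00, centroid at (101.00, 7.00).
ΣA = 4880.00 mm², ΣAX̄ = 238900.00 mm³, ΣAȲ = 142790.00 mm³.
X̄ = 238900.00/4880.00 = 48.95 mm; Ȳ = 142790.00/4880.00 = 29.26 mm.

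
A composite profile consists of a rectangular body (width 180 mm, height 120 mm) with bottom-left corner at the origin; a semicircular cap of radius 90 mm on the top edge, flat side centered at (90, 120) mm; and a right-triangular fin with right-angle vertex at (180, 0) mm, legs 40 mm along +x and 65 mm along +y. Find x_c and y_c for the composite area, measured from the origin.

Part | A | x̄ᵢ | ȳᵢ | A·x̄ᵢ | A·ȳᵢ
rectangular body | 21600.00 | 90.00 | 60.00 | 1944000.00 | 1296000.00
semicircular top | 12723.45 | 90.00 | 158.20 | 1145110.52 | 2012814.03
triangular fin | 1300.00 | 193.33 | 21.67 | 251333.33 | 28166.67
Σ | 35623.45 |  |  | 3340443.86 | 3336980.70
x_c = 3340443.86 / 35623.45 = 93.77 mm
y_c = 3336980.70 / 35623.45 = 93.67 mm

x_c = 93.77 mm, y_c = 93.67 mm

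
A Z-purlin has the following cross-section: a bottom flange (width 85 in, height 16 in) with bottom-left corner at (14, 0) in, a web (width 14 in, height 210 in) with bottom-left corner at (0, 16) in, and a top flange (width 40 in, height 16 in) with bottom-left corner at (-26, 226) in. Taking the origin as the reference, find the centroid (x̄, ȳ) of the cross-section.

x̄ = 18.94 in, ȳ = 104.53 in

Part | A | x̄ᵢ | ȳᵢ | A·x̄ᵢ | A·ȳᵢ
bottom flange | 1360.00 | 56.50 | 8.00 | 76840.00 | 10880.00
web | 2940.00 | 7.00 | 121.00 | 20580.00 | 355740.00
top flange | 640.00 | -6.00 | 234.00 | -3840.00 | 149760.00
Σ | 4940.00 |  |  | 93580.00 | 516380.00
x̄ = 93580.00 / 4940.00 = 18.94 in
ȳ = 516380.00 / 4940.00 = 104.53 in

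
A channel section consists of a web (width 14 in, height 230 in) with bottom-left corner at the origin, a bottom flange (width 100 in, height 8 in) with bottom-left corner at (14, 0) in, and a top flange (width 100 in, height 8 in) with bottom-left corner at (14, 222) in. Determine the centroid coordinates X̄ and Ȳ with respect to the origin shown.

X̄ = 25.92 in, Ȳ = 115.00 in

web: A = 14 × 230 = 3220.00, centroid at (7.00, 115.00).
bottom flange: A = 100 × 8 = 800.00, centroid at (64.00, 4.00).
top flange: A = 100 × 8 = 800.00, centroid at (64.00, 226.00).
ΣA = 4820.00 in², ΣAX̄ = 124940.00 in³, ΣAȲ = 554300.00 in³.
X̄ = 124940.00/4820.00 = 25.92 in; Ȳ = 554300.00/4820.00 = 115.00 in.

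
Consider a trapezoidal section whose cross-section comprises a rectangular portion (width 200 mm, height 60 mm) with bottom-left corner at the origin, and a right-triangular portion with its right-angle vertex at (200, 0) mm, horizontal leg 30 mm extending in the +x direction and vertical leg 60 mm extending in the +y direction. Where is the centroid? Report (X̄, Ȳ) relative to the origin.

X̄ = 107.67 mm, Ȳ = 29.30 mm

rectangular portion: A = 200 × 60 = 12000.00, centroid at (100.00, 30.00).
triangular portion: A = ½·30·60 = 900.00, centroid at (210.00, 20.00).
ΣA = 12900.00 mm², ΣAX̄ = 1389000.00 mm³, ΣAȲ = 378000.00 mm³.
X̄ = 1389000.00/12900.00 = 107.67 mm; Ȳ = 378000.00/12900.00 = 29.30 mm.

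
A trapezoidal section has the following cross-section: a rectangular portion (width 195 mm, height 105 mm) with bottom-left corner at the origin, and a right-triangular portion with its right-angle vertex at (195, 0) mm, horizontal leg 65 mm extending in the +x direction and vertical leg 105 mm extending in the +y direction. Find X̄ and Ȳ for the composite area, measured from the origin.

X̄ = 114.52 mm, Ȳ = 50.00 mm

rectangular portion: A = 195 × 105 = 20475.00, centroid at (97.50, 52.50).
triangular portion: A = ½·65·105 = 3412.50, centroid at (216.67, 35.00).
ΣA = 23887.50 mm², ΣAX̄ = 2735687.50 mm³, ΣAȲ = 1194375.00 mm³.
X̄ = 2735687.50/23887.50 = 114.52 mm; Ȳ = 1194375.00/23887.50 = 50.00 mm.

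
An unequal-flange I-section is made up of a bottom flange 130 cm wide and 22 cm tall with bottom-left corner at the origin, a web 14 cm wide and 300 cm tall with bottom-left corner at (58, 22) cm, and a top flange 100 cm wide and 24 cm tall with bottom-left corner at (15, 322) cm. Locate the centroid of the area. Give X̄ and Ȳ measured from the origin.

bottom flange: A = 130 × 22 = 2860.00, centroid at (65.00, 11.00).
web: A = 14 × 300 = 4200.00, centroid at (65.00, 172.00).
top flange: A = 100 × 24 = 2400.00, centroid at (65.00, 334.00).
ΣA = 9460.00 cm²
ΣAX̄ = (2860.00)(65.00) + (4200.00)(65.00) + (2400.00)(65.00) = 614900.00 cm³
ΣAȲ = (2860.00)(11.00) + (4200.00)(172.00) + (2400.00)(334.00) = 1555460.00 cm³
X̄ = 614900.00 / 9460.00 = 65.00 cm
Ȳ = 1555460.00 / 9460.00 = 164.42 cm

X̄ = 65.00 cm, Ȳ = 164.42 cm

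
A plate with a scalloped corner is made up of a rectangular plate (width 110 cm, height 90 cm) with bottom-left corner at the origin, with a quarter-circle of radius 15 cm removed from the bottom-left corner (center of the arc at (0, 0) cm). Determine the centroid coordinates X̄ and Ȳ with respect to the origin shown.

X̄ = 55.88 cm, Ȳ = 45.70 cm

plate: A = 110 × 90 = 9900.00, centroid at (55.00, 45.00).
removed quarter-circle: A = −¼π·15² = -176.71, centroid at (6.37, 6.37).
ΣA = 9723.29 cm²
ΣAX̄ = (9900.00)(55.00) + (-176.71)(6.37) = 543375.00 cm³
ΣAȲ = (9900.00)(45.00) + (-176.71)(6.37) = 444375.00 cm³
X̄ = 543375.00 / 9723.29 = 55.88 cm
Ȳ = 444375.00 / 9723.29 = 45.70 cm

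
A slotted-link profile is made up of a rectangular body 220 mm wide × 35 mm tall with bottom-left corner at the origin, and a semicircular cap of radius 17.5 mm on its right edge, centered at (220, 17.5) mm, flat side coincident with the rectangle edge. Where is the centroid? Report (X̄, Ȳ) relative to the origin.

rectangular body: A = 220 × 35 = 7700.00, centroid at (110.00, 17.50).
semicircular end: A = ½π·17.5² = 481.06, centroid at (227.43, 17.50).
ΣA = 8181.06 mm², ΣAX̄ = 956405.32 mm³, ΣAȲ = 143168.49 mm³.
X̄ = 956405.32/8181.06 = 116.90 mm; Ȳ = 143168.49/8181.06 = 17.50 mm.

X̄ = 116.90 mm, Ȳ = 17.50 mm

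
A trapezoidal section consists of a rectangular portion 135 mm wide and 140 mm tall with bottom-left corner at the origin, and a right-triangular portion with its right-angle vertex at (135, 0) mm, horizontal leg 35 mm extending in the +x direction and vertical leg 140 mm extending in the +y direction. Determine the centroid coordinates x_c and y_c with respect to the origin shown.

x_c = 76.58 mm, y_c = 67.32 mm

Part | A | x̄ᵢ | ȳᵢ | A·x̄ᵢ | A·ȳᵢ
rectangular portion | 18900.00 | 67.50 | 70.00 | 1275750.00 | 1323000.00
triangular portion | 2450.00 | 146.67 | 46.67 | 359333.33 | 114333.33
Σ | 21350.00 |  |  | 1635083.33 | 1437333.33
x_c = 1635083.33 / 21350.00 = 76.58 mm
y_c = 1437333.33 / 21350.00 = 67.32 mm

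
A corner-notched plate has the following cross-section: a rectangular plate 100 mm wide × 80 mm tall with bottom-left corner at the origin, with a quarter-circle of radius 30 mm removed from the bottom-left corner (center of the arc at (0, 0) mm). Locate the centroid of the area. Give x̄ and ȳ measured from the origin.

x̄ = 53.61 mm, ȳ = 42.64 mm

Part | A | x̄ᵢ | ȳᵢ | A·x̄ᵢ | A·ȳᵢ
plate | 8000.00 | 50.00 | 40.00 | 400000.00 | 320000.00
removed quarter-circle | -706.86 | 12.73 | 12.73 | -9000.00 | -9000.00
Σ | 7293.14 |  |  | 391000.00 | 311000.00
x̄ = 391000.00 / 7293.14 = 53.61 mm
ȳ = 311000.00 / 7293.14 = 42.64 mm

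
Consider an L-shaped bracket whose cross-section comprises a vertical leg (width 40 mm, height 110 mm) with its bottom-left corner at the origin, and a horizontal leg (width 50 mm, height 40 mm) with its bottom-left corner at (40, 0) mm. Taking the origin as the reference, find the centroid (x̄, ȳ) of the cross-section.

x̄ = 34.06 mm, ȳ = 44.06 mm

vertical leg: A = 40 × 110 = 4400.00, centroid at (20.00, 55.00).
horizontal leg: A = 50 × 40 = 2000.00, centroid at (65.00, 20.00).
ΣA = 6400.00 mm², ΣAx̄ = 218000.00 mm³, ΣAȳ = 282000.00 mm³.
x̄ = 218000.00/6400.00 = 34.06 mm; ȳ = 282000.00/6400.00 = 44.06 mm.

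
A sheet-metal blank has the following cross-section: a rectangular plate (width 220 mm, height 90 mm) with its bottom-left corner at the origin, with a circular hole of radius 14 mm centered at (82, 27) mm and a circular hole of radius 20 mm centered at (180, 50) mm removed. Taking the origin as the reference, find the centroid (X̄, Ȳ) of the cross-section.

Part | A | x̄ᵢ | ȳᵢ | A·x̄ᵢ | A·ȳᵢ
plate | 19800.00 | 110.00 | 45.00 | 2178000.00 | 891000.00
hole 1 | -615.75 | 82.00 | 27.00 | -50491.68 | -16625.31
hole 2 | -1256.64 | 180.00 | 50.00 | -226194.67 | -62831.85
Σ | 17927.61 |  |  | 1901313.65 | 811542.84
X̄ = 1901313.65 / 17927.61 = 106.06 mm
Ȳ = 811542.84 / 17927.61 = 45.27 mm

X̄ = 106.06 mm, Ȳ = 45.27 mm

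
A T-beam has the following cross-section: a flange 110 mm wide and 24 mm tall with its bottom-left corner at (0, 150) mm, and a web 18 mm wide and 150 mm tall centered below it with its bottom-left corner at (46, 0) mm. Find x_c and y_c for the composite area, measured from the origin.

x_c = 55.00 mm, y_c = 118.01 mm

web: A = 18 × 150 = 2700.00, centroid at (55.00, 75.00).
flange: A = 110 × 24 = 2640.00, centroid at (55.00, 162.00).
ΣA = 5340.00 mm²
ΣAx_c = (2700.00)(55.00) + (2640.00)(55.00) = 293700.00 mm³
ΣAy_c = (2700.00)(75.00) + (2640.00)(162.00) = 630180.00 mm³
x_c = 293700.00 / 5340.00 = 55.00 mm
y_c = 630180.00 / 5340.00 = 118.01 mm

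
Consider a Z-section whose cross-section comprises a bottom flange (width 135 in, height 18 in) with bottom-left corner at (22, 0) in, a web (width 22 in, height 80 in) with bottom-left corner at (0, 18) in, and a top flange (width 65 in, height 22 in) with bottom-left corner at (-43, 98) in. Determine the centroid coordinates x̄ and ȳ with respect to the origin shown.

Part | A | x̄ᵢ | ȳᵢ | A·x̄ᵢ | A·ȳᵢ
bottom flange | 2430.00 | 89.50 | 9.00 | 217485.00 | 21870.00
web | 1760.00 | 11.00 | 58.00 | 19360.00 | 102080.00
top flange | 1430.00 | -10.50 | 109.00 | -15015.00 | 155870.00
Σ | 5620.00 |  |  | 221830.00 | 279820.00
x̄ = 221830.00 / 5620.00 = 39.47 in
ȳ = 279820.00 / 5620.00 = 49.79 in

x̄ = 39.47 in, ȳ = 49.79 in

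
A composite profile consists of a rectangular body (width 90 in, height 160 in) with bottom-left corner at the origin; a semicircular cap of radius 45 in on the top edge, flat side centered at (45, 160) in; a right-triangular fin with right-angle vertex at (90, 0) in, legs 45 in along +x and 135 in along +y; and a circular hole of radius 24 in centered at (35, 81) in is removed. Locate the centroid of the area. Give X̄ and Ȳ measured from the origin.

Part | A | x̄ᵢ | ȳᵢ | A·x̄ᵢ | A·ȳᵢ
rectangular body | 14400.00 | 45.00 | 80.00 | 648000.00 | 1152000.00
semicircular top | 3180.86 | 45.00 | 179.10 | 143138.82 | 569688.01
triangular fin | 3037.50 | 105.00 | 45.00 | 318937.50 | 136687.50
hole | -1809.56 | 35.00 | 81.00 | -63334.51 | -146574.15
Σ | 18808.81 |  |  | 1046741.81 | 1711801.36
X̄ = 1046741.81 / 18808.81 = 55.65 in
Ȳ = 1711801.36 / 18808.81 = 91.01 in

X̄ = 55.65 in, Ȳ = 91.01 in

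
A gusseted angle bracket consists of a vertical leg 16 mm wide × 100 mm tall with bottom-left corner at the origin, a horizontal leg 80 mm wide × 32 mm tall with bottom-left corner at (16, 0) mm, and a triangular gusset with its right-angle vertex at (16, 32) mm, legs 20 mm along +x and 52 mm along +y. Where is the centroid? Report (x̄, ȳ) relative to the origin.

x̄ = 35.89 mm, ȳ = 31.33 mm

vertical leg: A = 16 × 100 = 1600.00, centroid at (8.00, 50.00).
horizontal leg: A = 80 × 32 = 2560.00, centroid at (56.00, 16.00).
gusset: A = ½·20·52 = 520.00, centroid at (22.67, 49.33).
ΣA = 4680.00 mm²
ΣAx̄ = (1600.00)(8.00) + (2560.00)(56.00) + (520.00)(22.67) = 167946.67 mm³
ΣAȳ = (1600.00)(50.00) + (2560.00)(16.00) + (520.00)(49.33) = 146613.33 mm³
x̄ = 167946.67 / 4680.00 = 35.89 mm
ȳ = 146613.33 / 4680.00 = 31.33 mm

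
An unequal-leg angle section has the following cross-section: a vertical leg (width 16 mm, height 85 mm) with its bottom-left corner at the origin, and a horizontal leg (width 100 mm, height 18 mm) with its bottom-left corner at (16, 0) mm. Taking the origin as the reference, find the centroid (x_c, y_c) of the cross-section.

x_c = 41.04 mm, y_c = 23.42 mm

Part | A | x̄ᵢ | ȳᵢ | A·x̄ᵢ | A·ȳᵢ
vertical leg | 1360.00 | 8.00 | 42.50 | 10880.00 | 57800.00
horizontal leg | 1800.00 | 66.00 | 9.00 | 118800.00 | 16200.00
Σ | 3160.00 |  |  | 129680.00 | 74000.00
x_c = 129680.00 / 3160.00 = 41.04 mm
y_c = 74000.00 / 3160.00 = 23.42 mm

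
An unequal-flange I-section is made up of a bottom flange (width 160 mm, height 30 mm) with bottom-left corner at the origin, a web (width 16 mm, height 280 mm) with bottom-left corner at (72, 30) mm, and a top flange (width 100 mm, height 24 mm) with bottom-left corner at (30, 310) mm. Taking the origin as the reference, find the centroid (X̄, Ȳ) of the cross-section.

X̄ = 80.00 mm, Ȳ = 137.53 mm

Part | A | x̄ᵢ | ȳᵢ | A·x̄ᵢ | A·ȳᵢ
bottom flange | 4800.00 | 80.00 | 15.00 | 384000.00 | 72000.00
web | 4480.00 | 80.00 | 170.00 | 358400.00 | 761600.00
top flange | 2400.00 | 80.00 | 322.00 | 192000.00 | 772800.00
Σ | 11680.00 |  |  | 934400.00 | 1606400.00
X̄ = 934400.00 / 11680.00 = 80.00 mm
Ȳ = 1606400.00 / 11680.00 = 137.53 mm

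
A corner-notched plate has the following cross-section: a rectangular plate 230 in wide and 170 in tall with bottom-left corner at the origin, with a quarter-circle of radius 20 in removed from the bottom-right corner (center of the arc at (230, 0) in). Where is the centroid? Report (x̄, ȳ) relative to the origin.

x̄ = 114.14 in, ȳ = 85.62 in

Part | A | x̄ᵢ | ȳᵢ | A·x̄ᵢ | A·ȳᵢ
plate | 39100.00 | 115.00 | 85.00 | 4496500.00 | 3323500.00
removed quarter-circle | -314.16 | 221.51 | 8.49 | -69589.96 | -2666.67
Σ | 38785.84 |  |  | 4426910.04 | 3320833.33
x̄ = 4426910.04 / 38785.84 = 114.14 in
ȳ = 3320833.33 / 38785.84 = 85.62 in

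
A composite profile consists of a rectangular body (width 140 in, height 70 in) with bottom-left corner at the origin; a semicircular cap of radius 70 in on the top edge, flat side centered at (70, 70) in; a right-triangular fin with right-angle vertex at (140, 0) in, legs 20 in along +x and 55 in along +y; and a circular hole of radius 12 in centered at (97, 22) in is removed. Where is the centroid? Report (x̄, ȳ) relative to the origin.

x̄ = 71.70 in, ȳ = 63.12 in

rectangular body: A = 140 × 70 = 9800.00, centroid at (70.00, 35.00).
semicircular top: A = ½π·70² = 7696.90, centroid at (70.00, 99.71).
triangular fin: A = ½·20·55 = 550.00, centroid at (146.67, 18.33).
hole: A = −π·12² = -452.39, centroid at (97.00, 22.00).
ΣA = 17594.51 in²
ΣAx̄ = (9800.00)(70.00) + (7696.90)(70.00) + (550.00)(146.67) + (-452.39)(97.00) = 1261568.04 in³
ΣAȳ = (9800.00)(35.00) + (7696.90)(99.71) + (550.00)(18.33) + (-452.39)(22.00) = 1110580.57 in³
x̄ = 1261568.04 / 17594.51 = 71.70 in
ȳ = 1110580.57 / 17594.51 = 63.12 in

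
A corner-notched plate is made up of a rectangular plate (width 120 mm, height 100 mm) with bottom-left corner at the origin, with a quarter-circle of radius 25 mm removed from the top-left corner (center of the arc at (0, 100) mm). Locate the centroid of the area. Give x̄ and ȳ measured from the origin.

plate: A = 120 × 100 = 12000.00, centroid at (60.00, 50.00).
removed quarter-circle: A = −¼π·25² = -490.87, centroid at (10.61, 89.39).
ΣA = 11509.13 mm²
ΣAx̄ = (12000.00)(60.00) + (-490.87)(10.61) = 714791.67 mm³
ΣAȳ = (12000.00)(50.00) + (-490.87)(89.39) = 556120.95 mm³
x̄ = 714791.67 / 11509.13 = 62.11 mm
ȳ = 556120.95 / 11509.13 = 48.32 mm

x̄ = 62.11 mm, ȳ = 48.32 mm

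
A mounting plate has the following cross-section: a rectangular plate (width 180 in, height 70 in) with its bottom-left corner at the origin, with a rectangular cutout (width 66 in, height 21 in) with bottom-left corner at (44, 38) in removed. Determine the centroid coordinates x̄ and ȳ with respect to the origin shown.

x̄ = 91.61 in, ȳ = 33.33 in

plate: A = 180 × 70 = 12600.00, centroid at (90.00, 35.00).
hole: A = −(66 × 21) = -1386.00, centroid at (77.00, 48.50).
ΣA = 11214.00 in²
ΣAx̄ = (12600.00)(90.00) + (-1386.00)(77.00) = 1027278.00 in³
ΣAȳ = (12600.00)(35.00) + (-1386.00)(48.50) = 373779.00 in³
x̄ = 1027278.00 / 11214.00 = 91.61 in
ȳ = 373779.00 / 11214.00 = 33.33 in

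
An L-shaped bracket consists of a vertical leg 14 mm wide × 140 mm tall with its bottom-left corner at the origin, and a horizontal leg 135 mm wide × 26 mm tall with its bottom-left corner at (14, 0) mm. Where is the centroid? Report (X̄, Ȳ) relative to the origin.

X̄ = 54.81 mm, Ȳ = 33.42 mm

vertical leg: A = 14 × 140 = 1960.00, centroid at (7.00, 70.00).
horizontal leg: A = 135 × 26 = 3510.00, centroid at (81.50, 13.00).
ΣA = 5470.00 mm²
ΣAX̄ = (1960.00)(7.00) + (3510.00)(81.50) = 299785.00 mm³
ΣAȲ = (1960.00)(70.00) + (3510.00)(13.00) = 182830.00 mm³
X̄ = 299785.00 / 5470.00 = 54.81 mm
Ȳ = 182830.00 / 5470.00 = 33.42 mm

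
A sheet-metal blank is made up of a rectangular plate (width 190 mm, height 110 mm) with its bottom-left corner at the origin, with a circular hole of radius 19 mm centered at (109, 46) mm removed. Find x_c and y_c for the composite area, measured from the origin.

x_c = 94.20 mm, y_c = 55.52 mm

plate: A = 190 × 110 = 20900.00, centroid at (95.00, 55.00).
hole: A = −π·19² = -1134.11, centroid at (109.00, 46.00).
ΣA = 19765.89 mm², ΣAx_c = 1861881.47 mm³, ΣAy_c = 1097330.71 mm³.
x_c = 1861881.47/19765.89 = 94.20 mm; y_c = 1097330.71/19765.89 = 55.52 mm.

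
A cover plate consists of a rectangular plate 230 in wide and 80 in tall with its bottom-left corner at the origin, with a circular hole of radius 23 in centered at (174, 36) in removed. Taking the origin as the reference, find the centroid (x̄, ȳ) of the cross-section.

Part | A | x̄ᵢ | ȳᵢ | A·x̄ᵢ | A·ȳᵢ
plate | 18400.00 | 115.00 | 40.00 | 2116000.00 | 736000.00
hole | -1661.90 | 174.00 | 36.00 | -289171.04 | -59828.49
Σ | 16738.10 |  |  | 1826828.96 | 676171.51
x̄ = 1826828.96 / 16738.10 = 109.14 in
ȳ = 676171.51 / 16738.10 = 40.40 in

x̄ = 109.14 in, ȳ = 40.40 in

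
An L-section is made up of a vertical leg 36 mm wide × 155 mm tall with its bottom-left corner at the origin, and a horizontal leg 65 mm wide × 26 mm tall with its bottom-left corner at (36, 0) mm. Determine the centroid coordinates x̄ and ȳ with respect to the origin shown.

vertical leg: A = 36 × 155 = 5580.00, centroid at (18.00, 77.50).
horizontal leg: A = 65 × 26 = 1690.00, centroid at (68.50, 13.00).
ΣA = 7270.00 mm², ΣAx̄ = 216205.00 mm³, ΣAȳ = 454420.00 mm³.
x̄ = 216205.00/7270.00 = 29.74 mm; ȳ = 454420.00/7270.00 = 62.51 mm.

x̄ = 29.74 mm, ȳ = 62.51 mm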